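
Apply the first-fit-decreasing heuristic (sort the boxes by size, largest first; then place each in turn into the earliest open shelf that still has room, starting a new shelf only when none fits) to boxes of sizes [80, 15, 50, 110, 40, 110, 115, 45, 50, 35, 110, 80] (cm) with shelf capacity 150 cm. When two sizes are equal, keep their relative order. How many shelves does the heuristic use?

Sorted descending: 115, 110, 110, 110, 80, 80, 50, 50, 45, 40, 35, 15.
  115 → shelf 1 (new)  [load 115/150]
  110 → shelf 2 (new)  [load 110/150]
  110 → shelf 3 (new)  [load 110/150]
  110 → shelf 4 (new)  [load 110/150]
  80 → shelf 5 (new)  [load 80/150]
  80 → shelf 6 (new)  [load 80/150]
  50 → shelf 5  [load 130/150]
  50 → shelf 6  [load 130/150]
  45 → shelf 7 (new)  [load 45/150]
  40 → shelf 2  [load 150/150]
  35 → shelf 1  [load 150/150]
  15 → shelf 3  [load 125/150]
7 shelves opened.

7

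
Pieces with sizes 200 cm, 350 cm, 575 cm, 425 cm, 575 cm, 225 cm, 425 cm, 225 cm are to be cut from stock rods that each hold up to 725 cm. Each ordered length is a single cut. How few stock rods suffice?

5

Total = 575 + 575 + 425 + 425 + 350 + 225 + 225 + 200 = 3000 cm.
Lower bound: ⌈3000/725⌉ = 5 stock rods.
A packing using 5 stock rods:
  stock rod 1: 575 = 575
  stock rod 2: 575 = 575
  stock rod 3: 425 + 225 = 650
  stock rod 4: 425 + 225 = 650
  stock rod 5: 350 + 200 = 550
This matches the lower bound, so 5 is optimal.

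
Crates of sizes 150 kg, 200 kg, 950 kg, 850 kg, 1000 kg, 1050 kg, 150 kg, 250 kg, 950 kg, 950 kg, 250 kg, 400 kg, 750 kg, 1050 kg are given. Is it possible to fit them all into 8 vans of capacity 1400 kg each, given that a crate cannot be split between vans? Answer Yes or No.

Yes

A valid assignment using 8 vans:
  van 1: 1050 + 250 = 1300
  van 2: 1050 + 250 = 1300
  van 3: 1000 + 400 = 1400
  van 4: 950 + 200 + 150 = 1300
  van 5: 950 + 150 = 1100
  van 6: 950 = 950
  van 7: 850 = 850
  van 8: 750 = 750
Every load is within 1400 kg, so 8 vans suffice.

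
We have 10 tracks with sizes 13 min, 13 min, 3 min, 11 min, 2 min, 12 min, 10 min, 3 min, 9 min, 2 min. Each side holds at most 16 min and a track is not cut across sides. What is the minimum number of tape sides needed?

Total = 13 + 13 + 12 + 11 + 10 + 9 + 3 + 3 + 2 + 2 = 78 min.
Lower bound: ⌈78/16⌉ = 5 tape sides.
Also, 6 tracks each exceed 8 min, and no two of those can share a side, so at least 6 tape sides are needed.
A packing using 6 tape sides:
  side 1: 13 + 3 = 16
  side 2: 13 + 3 = 16
  side 3: 12 + 2 + 2 = 16
  side 4: 11 = 11
  side 5: 10 = 10
  side 6: 9 = 9
This matches the lower bound, so 6 is optimal.

6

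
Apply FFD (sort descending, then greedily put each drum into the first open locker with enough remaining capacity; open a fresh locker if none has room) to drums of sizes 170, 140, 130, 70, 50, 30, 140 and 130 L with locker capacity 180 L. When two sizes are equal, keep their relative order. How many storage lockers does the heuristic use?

Sorted descending: 170, 140, 140, 130, 130, 70, 50, 30.
  170 → locker 1 (new)  [load 170/180]
  140 → locker 2 (new)  [load 140/180]
  140 → locker 3 (new)  [load 140/180]
  130 → locker 4 (new)  [load 130/180]
  130 → locker 5 (new)  [load 130/180]
  70 → locker 6 (new)  [load 70/180]
  50 → locker 4  [load 180/180]
  30 → locker 2  [load 170/180]
6 storage lockers opened.

6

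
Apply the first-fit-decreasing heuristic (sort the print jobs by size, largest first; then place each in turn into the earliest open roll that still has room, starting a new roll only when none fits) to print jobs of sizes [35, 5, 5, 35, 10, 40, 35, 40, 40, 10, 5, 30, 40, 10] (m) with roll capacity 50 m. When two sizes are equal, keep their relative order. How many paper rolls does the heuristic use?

Sorted descending: 40, 40, 40, 40, 35, 35, 35, 30, 10, 10, 10, 5, 5, 5.
  40 → roll 1 (new)  [load 40/50]
  40 → roll 2 (new)  [load 40/50]
  40 → roll 3 (new)  [load 40/50]
  40 → roll 4 (new)  [load 40/50]
  35 → roll 5 (new)  [load 35/50]
  35 → roll 6 (new)  [load 35/50]
  35 → roll 7 (new)  [load 35/50]
  30 → roll 8 (new)  [load 30/50]
  10 → roll 1  [load 50/50]
  10 → roll 2  [load 50/50]
  10 → roll 3  [load 50/50]
  5 → roll 4  [load 45/50]
  5 → roll 4  [load 50/50]
  5 → roll 5  [load 40/50]
8 paper rolls opened.

8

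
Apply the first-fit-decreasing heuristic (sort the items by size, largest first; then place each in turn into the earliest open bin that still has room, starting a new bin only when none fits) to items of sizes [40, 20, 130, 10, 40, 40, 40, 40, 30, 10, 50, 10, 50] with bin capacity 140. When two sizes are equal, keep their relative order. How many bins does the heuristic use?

Sorted descending: 130, 50, 50, 40, 40, 40, 40, 40, 30, 20, 10, 10, 10.
  130 → bin 1 (new)  [load 130/140]
  50 → bin 2 (new)  [load 50/140]
  50 → bin 2  [load 100/140]
  40 → bin 2  [load 140/140]
  40 → bin 3 (new)  [load 40/140]
  40 → bin 3  [load 80/140]
  40 → bin 3  [load 120/140]
  40 → bin 4 (new)  [load 40/140]
  30 → bin 4  [load 70/140]
  20 → bin 3  [load 140/140]
  10 → bin 1  [load 140/140]
  10 → bin 4  [load 80/140]
  10 → bin 4  [load 90/140]
4 bins opened.

4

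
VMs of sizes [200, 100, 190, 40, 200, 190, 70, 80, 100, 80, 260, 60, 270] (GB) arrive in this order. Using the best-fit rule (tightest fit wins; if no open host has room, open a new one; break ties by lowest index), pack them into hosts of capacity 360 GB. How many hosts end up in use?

6

  200 → host 1 (new)  [load 200/360]
  100 → host 1  [load 300/360]
  190 → host 2 (new)  [load 190/360]
  40 → host 1  [load 340/360]
  200 → host 3 (new)  [load 200/360]
  190 → host 4 (new)  [load 190/360]
  70 → host 3  [load 270/360]
  80 → host 3  [load 350/360]
  100 → host 2  [load 290/360]
  80 → host 4  [load 270/360]
  260 → host 5 (new)  [load 260/360]
  60 → host 2  [load 350/360]
  270 → host 6 (new)  [load 270/360]
6 hosts opened.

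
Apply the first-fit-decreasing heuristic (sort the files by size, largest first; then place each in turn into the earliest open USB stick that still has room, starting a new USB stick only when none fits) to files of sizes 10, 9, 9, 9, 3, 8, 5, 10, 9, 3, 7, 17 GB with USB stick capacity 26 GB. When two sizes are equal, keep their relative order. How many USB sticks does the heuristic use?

Sorted descending: 17, 10, 10, 9, 9, 9, 9, 8, 7, 5, 3, 3.
  17 → USB stick 1 (new)  [load 17/26]
  10 → USB stick 2 (new)  [load 10/26]
  10 → USB stick 2  [load 20/26]
  9 → USB stick 1  [load 26/26]
  9 → USB stick 3 (new)  [load 9/26]
  9 → USB stick 3  [load 18/26]
  9 → USB stick 4 (new)  [load 9/26]
  8 → USB stick 3  [load 26/26]
  7 → USB stick 4  [load 16/26]
  5 → USB stick 2  [load 25/26]
  3 → USB stick 4  [load 19/26]
  3 → USB stick 4  [load 22/26]
4 USB sticks opened.

4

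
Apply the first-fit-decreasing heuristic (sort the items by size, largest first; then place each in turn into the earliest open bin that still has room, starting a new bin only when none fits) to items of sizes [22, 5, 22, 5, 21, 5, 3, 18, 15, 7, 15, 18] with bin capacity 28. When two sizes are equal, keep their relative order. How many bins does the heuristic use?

Sorted descending: 22, 22, 21, 18, 18, 15, 15, 7, 5, 5, 5, 3.
  22 → bin 1 (new)  [load 22/28]
  22 → bin 2 (new)  [load 22/28]
  21 → bin 3 (new)  [load 21/28]
  18 → bin 4 (new)  [load 18/28]
  18 → bin 5 (new)  [load 18/28]
  15 → bin 6 (new)  [load 15/28]
  15 → bin 7 (new)  [load 15/28]
  7 → bin 3  [load 28/28]
  5 → bin 1  [load 27/28]
  5 → bin 2  [load 27/28]
  5 → bin 4  [load 23/28]
  3 → bin 4  [load 26/28]
7 bins opened.

7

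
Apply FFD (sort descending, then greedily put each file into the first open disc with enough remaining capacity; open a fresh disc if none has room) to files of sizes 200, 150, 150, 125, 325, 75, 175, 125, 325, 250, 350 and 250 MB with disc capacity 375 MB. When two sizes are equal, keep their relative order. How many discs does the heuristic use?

Sorted descending: 350, 325, 325, 250, 250, 200, 175, 150, 150, 125, 125, 75.
  350 → disc 1 (new)  [load 350/375]
  325 → disc 2 (new)  [load 325/375]
  325 → disc 3 (new)  [load 325/375]
  250 → disc 4 (new)  [load 250/375]
  250 → disc 5 (new)  [load 250/375]
  200 → disc 6 (new)  [load 200/375]
  175 → disc 6  [load 375/375]
  150 → disc 7 (new)  [load 150/375]
  150 → disc 7  [load 300/375]
  125 → disc 4  [load 375/375]
  125 → disc 5  [load 375/375]
  75 → disc 7  [load 375/375]
7 discs opened.

7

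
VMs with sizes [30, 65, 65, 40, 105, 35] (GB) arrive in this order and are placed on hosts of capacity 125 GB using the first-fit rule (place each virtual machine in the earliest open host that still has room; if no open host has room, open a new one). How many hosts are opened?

4

  30 → host 1 (new)  [load 30/125]
  65 → host 1  [load 95/125]
  65 → host 2 (new)  [load 65/125]
  40 → host 2  [load 105/125]
  105 → host 3 (new)  [load 105/125]
  35 → host 4 (new)  [load 35/125]
4 hosts opened.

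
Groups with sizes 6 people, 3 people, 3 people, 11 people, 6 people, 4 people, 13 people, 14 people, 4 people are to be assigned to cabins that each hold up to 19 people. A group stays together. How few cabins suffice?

Total = 14 + 13 + 11 + 6 + 6 + 4 + 4 + 3 + 3 = 64 people.
Lower bound: ⌈64/19⌉ = 4 cabins.
A packing using 4 cabins:
  cabin 1: 14 + 4 = 18
  cabin 2: 13 + 6 = 19
  cabin 3: 11 + 6 = 17
  cabin 4: 4 + 3 + 3 = 10
This matches the lower bound, so 4 is optimal.

4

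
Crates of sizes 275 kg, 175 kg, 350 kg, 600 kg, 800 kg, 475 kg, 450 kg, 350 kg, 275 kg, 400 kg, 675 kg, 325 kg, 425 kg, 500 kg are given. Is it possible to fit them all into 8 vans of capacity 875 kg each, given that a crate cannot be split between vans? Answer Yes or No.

A valid assignment using 8 vans:
  van 1: 800 = 800
  van 2: 675 + 175 = 850
  van 3: 600 + 275 = 875
  van 4: 500 + 350 = 850
  van 5: 475 + 400 = 875
  van 6: 450 + 425 = 875
  van 7: 350 + 325 = 675
  van 8: 275 = 275
Every load is within 875 kg, so 8 vans suffice.

Yes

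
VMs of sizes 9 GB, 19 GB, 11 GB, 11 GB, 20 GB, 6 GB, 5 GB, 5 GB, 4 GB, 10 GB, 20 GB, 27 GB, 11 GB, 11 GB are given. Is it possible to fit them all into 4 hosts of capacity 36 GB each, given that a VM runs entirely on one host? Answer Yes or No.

No

Total = 169 GB; ⌈169/36⌉ = 5.
At least 5 hosts are required, but only 4 are allowed.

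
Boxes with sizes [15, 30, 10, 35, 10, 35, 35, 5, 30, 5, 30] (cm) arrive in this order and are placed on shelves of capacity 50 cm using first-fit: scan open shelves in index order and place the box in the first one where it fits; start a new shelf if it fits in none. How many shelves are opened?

  15 → shelf 1 (new)  [load 15/50]
  30 → shelf 1  [load 45/50]
  10 → shelf 2 (new)  [load 10/50]
  35 → shelf 2  [load 45/50]
  10 → shelf 3 (new)  [load 10/50]
  35 → shelf 3  [load 45/50]
  35 → shelf 4 (new)  [load 35/50]
  5 → shelf 1  [load 50/50]
  30 → shelf 5 (new)  [load 30/50]
  5 → shelf 2  [load 50/50]
  30 → shelf 6 (new)  [load 30/50]
6 shelves opened.

6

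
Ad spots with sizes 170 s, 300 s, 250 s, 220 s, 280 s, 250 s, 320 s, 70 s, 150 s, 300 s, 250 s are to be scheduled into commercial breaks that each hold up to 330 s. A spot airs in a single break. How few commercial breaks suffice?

Total = 320 + 300 + 300 + 280 + 250 + 250 + 250 + 220 + 170 + 150 + 70 = 2560 s.
Lower bound: ⌈2560/330⌉ = 8 commercial breaks.
Also, 9 ad spots each exceed 165 s, and no two of those can share a break, so at least 9 commercial breaks are needed.
A packing using 9 commercial breaks:
  break 1: 320 = 320
  break 2: 300 = 300
  break 3: 300 = 300
  break 4: 280 = 280
  break 5: 250 + 70 = 320
  break 6: 250 = 250
  break 7: 250 = 250
  break 8: 220 = 220
  break 9: 170 + 150 = 320
This matches the lower bound, so 9 is optimal.

9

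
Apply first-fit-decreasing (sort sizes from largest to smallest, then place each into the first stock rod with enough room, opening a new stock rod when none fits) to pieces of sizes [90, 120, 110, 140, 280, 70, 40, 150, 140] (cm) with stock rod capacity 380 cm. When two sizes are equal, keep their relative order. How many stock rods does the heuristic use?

Sorted descending: 280, 150, 140, 140, 120, 110, 90, 70, 40.
  280 → stock rod 1 (new)  [load 280/380]
  150 → stock rod 2 (new)  [load 150/380]
  140 → stock rod 2  [load 290/380]
  140 → stock rod 3 (new)  [load 140/380]
  120 → stock rod 3  [load 260/380]
  110 → stock rod 3  [load 370/380]
  90 → stock rod 1  [load 370/380]
  70 → stock rod 2  [load 360/380]
  40 → stock rod 4 (new)  [load 40/380]
4 stock rods opened.

4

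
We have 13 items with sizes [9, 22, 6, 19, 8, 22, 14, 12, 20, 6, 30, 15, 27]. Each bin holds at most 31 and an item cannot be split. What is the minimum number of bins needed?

Total = 30 + 27 + 22 + 22 + 20 + 19 + 15 + 14 + 12 + 9 + 8 + 6 + 6 = 210.
Lower bound: ⌈210/31⌉ = 7 bins.
A packing using 8 bins:
  bin 1: 30 = 30
  bin 2: 27 = 27
  bin 3: 22 + 9 = 31
  bin 4: 22 + 8 = 30
  bin 5: 20 + 6 = 26
  bin 6: 19 + 12 = 31
  bin 7: 15 + 14 = 29
  bin 8: 6 = 6
No arrangement into 7 bins stays within capacity, so 8 is optimal.

8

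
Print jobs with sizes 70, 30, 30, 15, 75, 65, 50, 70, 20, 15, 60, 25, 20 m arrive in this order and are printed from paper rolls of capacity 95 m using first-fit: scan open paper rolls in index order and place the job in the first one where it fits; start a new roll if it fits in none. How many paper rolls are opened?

7

  70 → roll 1 (new)  [load 70/95]
  30 → roll 2 (new)  [load 30/95]
  30 → roll 2  [load 60/95]
  15 → roll 1  [load 85/95]
  75 → roll 3 (new)  [load 75/95]
  65 → roll 4 (new)  [load 65/95]
  50 → roll 5 (new)  [load 50/95]
  70 → roll 6 (new)  [load 70/95]
  20 → roll 2  [load 80/95]
  15 → roll 2  [load 95/95]
  60 → roll 7 (new)  [load 60/95]
  25 → roll 4  [load 90/95]
  20 → roll 3  [load 95/95]
7 paper rolls opened.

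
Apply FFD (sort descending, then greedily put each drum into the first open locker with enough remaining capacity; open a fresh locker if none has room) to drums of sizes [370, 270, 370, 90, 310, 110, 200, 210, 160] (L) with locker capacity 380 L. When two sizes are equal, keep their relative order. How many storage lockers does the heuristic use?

6

Sorted descending: 370, 370, 310, 270, 210, 200, 160, 110, 90.
  370 → locker 1 (new)  [load 370/380]
  370 → locker 2 (new)  [load 370/380]
  310 → locker 3 (new)  [load 310/380]
  270 → locker 4 (new)  [load 270/380]
  210 → locker 5 (new)  [load 210/380]
  200 → locker 6 (new)  [load 200/380]
  160 → locker 5  [load 370/380]
  110 → locker 4  [load 380/380]
  90 → locker 6  [load 290/380]
6 storage lockers opened.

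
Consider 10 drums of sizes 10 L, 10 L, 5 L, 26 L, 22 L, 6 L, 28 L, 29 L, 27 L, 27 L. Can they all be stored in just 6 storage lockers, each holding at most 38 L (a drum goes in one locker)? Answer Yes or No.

Yes

A valid assignment using 6 storage lockers:
  locker 1: 29 + 6 = 35
  locker 2: 28 + 10 = 38
  locker 3: 27 + 10 = 37
  locker 4: 27 + 5 = 32
  locker 5: 26 = 26
  locker 6: 22 = 22
Every load is within 38 L, so 6 storage lockers suffice.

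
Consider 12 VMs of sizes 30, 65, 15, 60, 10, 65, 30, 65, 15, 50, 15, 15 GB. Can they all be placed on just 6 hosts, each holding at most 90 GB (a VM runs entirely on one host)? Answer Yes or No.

Yes

A valid assignment using 6 hosts:
  host 1: 65 + 15 + 10 = 90
  host 2: 65 + 15 = 80
  host 3: 65 + 15 = 80
  host 4: 60 + 30 = 90
  host 5: 50 + 30 = 80
  host 6: 15 = 15
Every load is within 90 GB, so 6 hosts suffice.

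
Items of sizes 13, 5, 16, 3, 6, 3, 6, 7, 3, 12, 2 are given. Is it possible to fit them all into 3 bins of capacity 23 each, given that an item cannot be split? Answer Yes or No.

No

Total = 76; ⌈76/23⌉ = 4.
At least 4 bins are required, but only 3 are allowed.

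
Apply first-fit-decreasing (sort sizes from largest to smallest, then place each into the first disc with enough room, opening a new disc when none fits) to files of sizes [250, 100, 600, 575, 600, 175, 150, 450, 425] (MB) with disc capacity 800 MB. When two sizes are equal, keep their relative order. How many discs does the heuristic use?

5

Sorted descending: 600, 600, 575, 450, 425, 250, 175, 150, 100.
  600 → disc 1 (new)  [load 600/800]
  600 → disc 2 (new)  [load 600/800]
  575 → disc 3 (new)  [load 575/800]
  450 → disc 4 (new)  [load 450/800]
  425 → disc 5 (new)  [load 425/800]
  250 → disc 4  [load 700/800]
  175 → disc 1  [load 775/800]
  150 → disc 2  [load 750/800]
  100 → disc 3  [load 675/800]
5 discs opened.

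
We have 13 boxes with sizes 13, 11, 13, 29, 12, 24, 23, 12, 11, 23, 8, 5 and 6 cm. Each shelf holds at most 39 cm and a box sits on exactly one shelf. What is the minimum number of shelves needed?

6

Total = 29 + 24 + 23 + 23 + 13 + 13 + 12 + 12 + 11 + 11 + 8 + 6 + 5 = 190 cm.
Lower bound: ⌈190/39⌉ = 5 shelves.
A packing using 6 shelves:
  shelf 1: 29 + 8 = 37
  shelf 2: 24 + 13 = 37
  shelf 3: 23 + 13 = 36
  shelf 4: 23 + 12 = 35
  shelf 5: 12 + 11 + 11 + 5 = 39
  shelf 6: 6 = 6
No arrangement into 5 shelves stays within capacity, so 6 is optimal.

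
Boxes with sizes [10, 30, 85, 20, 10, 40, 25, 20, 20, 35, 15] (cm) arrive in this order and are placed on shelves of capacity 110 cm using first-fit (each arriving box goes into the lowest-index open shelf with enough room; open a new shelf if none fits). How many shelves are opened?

3

  10 → shelf 1 (new)  [load 10/110]
  30 → shelf 1  [load 40/110]
  85 → shelf 2 (new)  [load 85/110]
  20 → shelf 1  [load 60/110]
  10 → shelf 1  [load 70/110]
  40 → shelf 1  [load 110/110]
  25 → shelf 2  [load 110/110]
  20 → shelf 3 (new)  [load 20/110]
  20 → shelf 3  [load 40/110]
  35 → shelf 3  [load 75/110]
  15 → shelf 3  [load 90/110]
3 shelves opened.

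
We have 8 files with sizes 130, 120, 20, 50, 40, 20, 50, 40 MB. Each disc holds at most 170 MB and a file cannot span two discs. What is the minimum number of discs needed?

3

Total = 130 + 120 + 50 + 50 + 40 + 40 + 20 + 20 = 470 MB.
Lower bound: ⌈470/170⌉ = 3 discs.
A packing using 3 discs:
  disc 1: 130 + 40 = 170
  disc 2: 120 + 50 = 170
  disc 3: 50 + 40 + 20 + 20 = 130
This matches the lower bound, so 3 is optimal.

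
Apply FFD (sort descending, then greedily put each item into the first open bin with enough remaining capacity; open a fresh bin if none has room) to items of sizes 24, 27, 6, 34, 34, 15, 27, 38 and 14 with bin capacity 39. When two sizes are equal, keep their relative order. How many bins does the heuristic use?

7

Sorted descending: 38, 34, 34, 27, 27, 24, 15, 14, 6.
  38 → bin 1 (new)  [load 38/39]
  34 → bin 2 (new)  [load 34/39]
  34 → bin 3 (new)  [load 34/39]
  27 → bin 4 (new)  [load 27/39]
  27 → bin 5 (new)  [load 27/39]
  24 → bin 6 (new)  [load 24/39]
  15 → bin 6  [load 39/39]
  14 → bin 7 (new)  [load 14/39]
  6 → bin 4  [load 33/39]
7 bins opened.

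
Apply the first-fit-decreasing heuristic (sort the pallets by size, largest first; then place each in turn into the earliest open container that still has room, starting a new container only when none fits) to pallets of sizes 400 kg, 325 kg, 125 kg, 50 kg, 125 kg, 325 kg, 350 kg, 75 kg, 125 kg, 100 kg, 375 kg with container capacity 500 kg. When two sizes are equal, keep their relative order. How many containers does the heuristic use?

Sorted descending: 400, 375, 350, 325, 325, 125, 125, 125, 100, 75, 50.
  400 → container 1 (new)  [load 400/500]
  375 → container 2 (new)  [load 375/500]
  350 → container 3 (new)  [load 350/500]
  325 → container 4 (new)  [load 325/500]
  325 → container 5 (new)  [load 325/500]
  125 → container 2  [load 500/500]
  125 → container 3  [load 475/500]
  125 → container 4  [load 450/500]
  100 → container 1  [load 500/500]
  75 → container 5  [load 400/500]
  50 → container 4  [load 500/500]
5 containers opened.

5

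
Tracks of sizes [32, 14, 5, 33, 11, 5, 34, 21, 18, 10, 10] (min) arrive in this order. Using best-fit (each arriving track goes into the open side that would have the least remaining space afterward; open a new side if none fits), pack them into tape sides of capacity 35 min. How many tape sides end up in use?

  32 → side 1 (new)  [load 32/35]
  14 → side 2 (new)  [load 14/35]
  5 → side 2  [load 19/35]
  33 → side 3 (new)  [load 33/35]
  11 → side 2  [load 30/35]
  5 → side 2  [load 35/35]
  34 → side 4 (new)  [load 34/35]
  21 → side 5 (new)  [load 21/35]
  18 → side 6 (new)  [load 18/35]
  10 → side 5  [load 31/35]
  10 → side 6  [load 28/35]
6 tape sides opened.

6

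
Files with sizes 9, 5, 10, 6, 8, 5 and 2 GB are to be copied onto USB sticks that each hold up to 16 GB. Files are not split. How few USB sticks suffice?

Total = 10 + 9 + 8 + 6 + 5 + 5 + 2 = 45 GB.
Lower bound: ⌈45/16⌉ = 3 USB sticks.
A packing using 3 USB sticks:
  USB stick 1: 10 + 6 = 16
  USB stick 2: 9 + 5 + 2 = 16
  USB stick 3: 8 + 5 = 13
This matches the lower bound, so 3 is optimal.

3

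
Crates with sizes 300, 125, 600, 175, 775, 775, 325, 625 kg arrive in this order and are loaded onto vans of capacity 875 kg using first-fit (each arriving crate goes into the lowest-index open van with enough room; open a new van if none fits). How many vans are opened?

6

  300 → van 1 (new)  [load 300/875]
  125 → van 1  [load 425/875]
  600 → van 2 (new)  [load 600/875]
  175 → van 1  [load 600/875]
  775 → van 3 (new)  [load 775/875]
  775 → van 4 (new)  [load 775/875]
  325 → van 5 (new)  [load 325/875]
  625 → van 6 (new)  [load 625/875]
6 vans opened.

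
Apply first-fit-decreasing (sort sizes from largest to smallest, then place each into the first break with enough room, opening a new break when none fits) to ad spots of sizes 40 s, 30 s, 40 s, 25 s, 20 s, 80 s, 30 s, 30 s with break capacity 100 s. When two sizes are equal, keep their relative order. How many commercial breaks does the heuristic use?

Sorted descending: 80, 40, 40, 30, 30, 30, 25, 20.
  80 → break 1 (new)  [load 80/100]
  40 → break 2 (new)  [load 40/100]
  40 → break 2  [load 80/100]
  30 → break 3 (new)  [load 30/100]
  30 → break 3  [load 60/100]
  30 → break 3  [load 90/100]
  25 → break 4 (new)  [load 25/100]
  20 → break 1  [load 100/100]
4 commercial breaks opened.

4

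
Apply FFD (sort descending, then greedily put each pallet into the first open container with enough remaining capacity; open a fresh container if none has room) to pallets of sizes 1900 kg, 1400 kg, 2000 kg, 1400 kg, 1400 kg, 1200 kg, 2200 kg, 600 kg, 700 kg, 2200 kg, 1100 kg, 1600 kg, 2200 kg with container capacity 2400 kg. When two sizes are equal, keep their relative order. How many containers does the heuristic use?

Sorted descending: 2200, 2200, 2200, 2000, 1900, 1600, 1400, 1400, 1400, 1200, 1100, 700, 600.
  2200 → container 1 (new)  [load 2200/2400]
  2200 → container 2 (new)  [load 2200/2400]
  2200 → container 3 (new)  [load 2200/2400]
  2000 → container 4 (new)  [load 2000/2400]
  1900 → container 5 (new)  [load 1900/2400]
  1600 → container 6 (new)  [load 1600/2400]
  1400 → container 7 (new)  [load 1400/2400]
  1400 → container 8 (new)  [load 1400/2400]
  1400 → container 9 (new)  [load 1400/2400]
  1200 → container 10 (new)  [load 1200/2400]
  1100 → container 10  [load 2300/2400]
  700 → container 6  [load 2300/2400]
  600 → container 7  [load 2000/2400]
10 containers opened.

10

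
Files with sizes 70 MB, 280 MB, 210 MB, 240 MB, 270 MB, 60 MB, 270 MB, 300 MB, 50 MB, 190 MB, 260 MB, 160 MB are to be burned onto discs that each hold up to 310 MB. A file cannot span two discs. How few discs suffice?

9

Total = 300 + 280 + 270 + 270 + 260 + 240 + 210 + 190 + 160 + 70 + 60 + 50 = 2360 MB.
Lower bound: ⌈2360/310⌉ = 8 discs.
Also, 9 files each exceed 155 MB, and no two of those can share a disc, so at least 9 discs are needed.
A packing using 9 discs:
  disc 1: 300 = 300
  disc 2: 280 = 280
  disc 3: 270 = 270
  disc 4: 270 = 270
  disc 5: 260 + 50 = 310
  disc 6: 240 + 70 = 310
  disc 7: 210 + 60 = 270
  disc 8: 190 = 190
  disc 9: 160 = 160
This matches the lower bound, so 9 is optimal.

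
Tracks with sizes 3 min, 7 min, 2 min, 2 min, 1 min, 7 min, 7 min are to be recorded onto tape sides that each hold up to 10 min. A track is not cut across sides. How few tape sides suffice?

3

Total = 7 + 7 + 7 + 3 + 2 + 2 + 1 = 29 min.
Lower bound: ⌈29/10⌉ = 3 tape sides.
A packing using 3 tape sides:
  side 1: 7 + 3 = 10
  side 2: 7 + 2 + 1 = 10
  side 3: 7 + 2 = 9
This matches the lower bound, so 3 is optimal.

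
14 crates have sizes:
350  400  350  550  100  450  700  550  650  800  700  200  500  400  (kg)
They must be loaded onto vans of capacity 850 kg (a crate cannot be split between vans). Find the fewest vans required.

Total = 800 + 700 + 700 + 650 + 550 + 550 + 500 + 450 + 400 + 400 + 350 + 350 + 200 + 100 = 6700 kg.
Lower bound: ⌈6700/850⌉ = 8 vans.
A packing using 9 vans:
  van 1: 800 = 800
  van 2: 700 + 100 = 800
  van 3: 700 = 700
  van 4: 650 + 200 = 850
  van 5: 550 = 550
  van 6: 550 = 550
  van 7: 500 + 350 = 850
  van 8: 450 + 400 = 850
  van 9: 400 + 350 = 750
No arrangement into 8 vans stays within capacity, so 9 is optimal.

9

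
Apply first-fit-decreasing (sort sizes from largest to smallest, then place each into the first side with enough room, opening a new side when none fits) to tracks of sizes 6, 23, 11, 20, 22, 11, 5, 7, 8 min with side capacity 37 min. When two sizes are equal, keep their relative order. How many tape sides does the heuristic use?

Sorted descending: 23, 22, 20, 11, 11, 8, 7, 6, 5.
  23 → side 1 (new)  [load 23/37]
  22 → side 2 (new)  [load 22/37]
  20 → side 3 (new)  [load 20/37]
  11 → side 1  [load 34/37]
  11 → side 2  [load 33/37]
  8 → side 3  [load 28/37]
  7 → side 3  [load 35/37]
  6 → side 4 (new)  [load 6/37]
  5 → side 4  [load 11/37]
4 tape sides opened.

4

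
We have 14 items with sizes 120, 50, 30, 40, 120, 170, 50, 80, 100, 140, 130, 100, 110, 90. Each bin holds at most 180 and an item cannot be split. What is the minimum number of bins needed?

9

Total = 170 + 140 + 130 + 120 + 120 + 110 + 100 + 100 + 90 + 80 + 50 + 50 + 40 + 30 = 1330.
Lower bound: ⌈1330/180⌉ = 8 bins.
A packing using 9 bins:
  bin 1: 170 = 170
  bin 2: 140 + 40 = 180
  bin 3: 130 + 50 = 180
  bin 4: 120 + 50 = 170
  bin 5: 120 + 30 = 150
  bin 6: 110 = 110
  bin 7: 100 + 80 = 180
  bin 8: 100 = 100
  bin 9: 90 = 90
No arrangement into 8 bins stays within capacity, so 9 is optimal.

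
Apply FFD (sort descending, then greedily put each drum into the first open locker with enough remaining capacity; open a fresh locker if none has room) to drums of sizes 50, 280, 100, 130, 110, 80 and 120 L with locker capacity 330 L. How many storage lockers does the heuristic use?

Sorted descending: 280, 130, 120, 110, 100, 80, 50.
  280 → locker 1 (new)  [load 280/330]
  130 → locker 2 (new)  [load 130/330]
  120 → locker 2  [load 250/330]
  110 → locker 3 (new)  [load 110/330]
  100 → locker 3  [load 210/330]
  80 → locker 2  [load 330/330]
  50 → locker 1  [load 330/330]
3 storage lockers opened.

3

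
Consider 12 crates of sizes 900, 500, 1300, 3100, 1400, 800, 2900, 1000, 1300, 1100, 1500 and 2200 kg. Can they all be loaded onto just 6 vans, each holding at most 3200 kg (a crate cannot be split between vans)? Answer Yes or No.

Yes

A valid assignment using 6 vans:
  van 1: 3100 = 3100
  van 2: 2900 = 2900
  van 3: 2200 + 1000 = 3200
  van 4: 1500 + 1400 = 2900
  van 5: 1300 + 1300 + 500 = 3100
  van 6: 1100 + 900 + 800 = 2800
Every load is within 3200 kg, so 6 vans suffice.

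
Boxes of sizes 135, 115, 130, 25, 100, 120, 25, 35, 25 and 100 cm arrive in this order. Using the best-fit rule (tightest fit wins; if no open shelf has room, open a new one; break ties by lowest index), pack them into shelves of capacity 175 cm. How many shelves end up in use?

6

  135 → shelf 1 (new)  [load 135/175]
  115 → shelf 2 (new)  [load 115/175]
  130 → shelf 3 (new)  [load 130/175]
  25 → shelf 1  [load 160/175]
  100 → shelf 4 (new)  [load 100/175]
  120 → shelf 5 (new)  [load 120/175]
  25 → shelf 3  [load 155/175]
  35 → shelf 5  [load 155/175]
  25 → shelf 2  [load 140/175]
  100 → shelf 6 (new)  [load 100/175]
6 shelves opened.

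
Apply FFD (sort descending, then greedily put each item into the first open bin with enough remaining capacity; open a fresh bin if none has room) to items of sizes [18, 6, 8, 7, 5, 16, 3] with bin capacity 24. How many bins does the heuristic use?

3

Sorted descending: 18, 16, 8, 7, 6, 5, 3.
  18 → bin 1 (new)  [load 18/24]
  16 → bin 2 (new)  [load 16/24]
  8 → bin 2  [load 24/24]
  7 → bin 3 (new)  [load 7/24]
  6 → bin 1  [load 24/24]
  5 → bin 3  [load 12/24]
  3 → bin 3  [load 15/24]
3 bins opened.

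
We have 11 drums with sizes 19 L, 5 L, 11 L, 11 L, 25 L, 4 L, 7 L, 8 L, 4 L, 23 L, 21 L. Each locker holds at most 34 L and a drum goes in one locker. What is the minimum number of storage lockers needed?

5

Total = 25 + 23 + 21 + 19 + 11 + 11 + 8 + 7 + 5 + 4 + 4 = 138 L.
Lower bound: ⌈138/34⌉ = 5 storage lockers.
A packing using 5 storage lockers:
  locker 1: 25 + 8 = 33
  locker 2: 23 + 11 = 34
  locker 3: 21 + 11 = 32
  locker 4: 19 + 7 + 5 = 31
  locker 5: 4 + 4 = 8
This matches the lower bound, so 5 is optimal.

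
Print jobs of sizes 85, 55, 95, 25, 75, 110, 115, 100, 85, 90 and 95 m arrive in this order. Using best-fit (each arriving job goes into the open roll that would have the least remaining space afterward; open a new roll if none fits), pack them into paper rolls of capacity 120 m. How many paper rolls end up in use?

10

  85 → roll 1 (new)  [load 85/120]
  55 → roll 2 (new)  [load 55/120]
  95 → roll 3 (new)  [load 95/120]
  25 → roll 3  [load 120/120]
  75 → roll 4 (new)  [load 75/120]
  110 → roll 5 (new)  [load 110/120]
  115 → roll 6 (new)  [load 115/120]
  100 → roll 7 (new)  [load 100/120]
  85 → roll 8 (new)  [load 85/120]
  90 → roll 9 (new)  [load 90/120]
  95 → roll 10 (new)  [load 95/120]
10 paper rolls opened.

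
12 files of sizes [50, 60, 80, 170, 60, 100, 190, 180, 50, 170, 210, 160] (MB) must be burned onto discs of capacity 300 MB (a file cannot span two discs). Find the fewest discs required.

Total = 210 + 190 + 180 + 170 + 170 + 160 + 100 + 80 + 60 + 60 + 50 + 50 = 1480 MB.
Lower bound: ⌈1480/300⌉ = 5 discs.
Also, 6 files each exceed 150 MB, and no two of those can share a disc, so at least 6 discs are needed.
A packing using 6 discs:
  disc 1: 210 + 80 = 290
  disc 2: 190 + 100 = 290
  disc 3: 180 + 60 + 60 = 300
  disc 4: 170 + 50 + 50 = 270
  disc 5: 170 = 170
  disc 6: 160 = 160
This matches the lower bound, so 6 is optimal.

6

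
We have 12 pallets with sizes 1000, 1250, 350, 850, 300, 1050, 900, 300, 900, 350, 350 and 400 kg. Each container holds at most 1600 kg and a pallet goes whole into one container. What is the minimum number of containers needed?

6

Total = 1250 + 1050 + 1000 + 900 + 900 + 850 + 400 + 350 + 350 + 350 + 300 + 300 = 8000 kg.
Lower bound: ⌈8000/1600⌉ = 5 containers.
Also, 6 pallets each exceed 800 kg, and no two of those can share a container, so at least 6 containers are needed.
A packing using 6 containers:
  container 1: 1250 + 350 = 1600
  container 2: 1050 + 400 = 1450
  container 3: 1000 + 350 = 1350
  container 4: 900 + 350 + 300 = 1550
  container 5: 900 + 300 = 1200
  container 6: 850 = 850
This matches the lower bound, so 6 is optimal.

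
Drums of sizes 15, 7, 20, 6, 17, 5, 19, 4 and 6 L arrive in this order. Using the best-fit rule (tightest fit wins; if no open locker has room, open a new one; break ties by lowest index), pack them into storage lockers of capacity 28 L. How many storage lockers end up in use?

  15 → locker 1 (new)  [load 15/28]
  7 → locker 1  [load 22/28]
  20 → locker 2 (new)  [load 20/28]
  6 → locker 1  [load 28/28]
  17 → locker 3 (new)  [load 17/28]
  5 → locker 2  [load 25/28]
  19 → locker 4 (new)  [load 19/28]
  4 → locker 4  [load 23/28]
  6 → locker 3  [load 23/28]
4 storage lockers opened.

4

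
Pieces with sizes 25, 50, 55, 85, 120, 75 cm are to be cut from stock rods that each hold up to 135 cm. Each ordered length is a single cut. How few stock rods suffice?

4

Total = 120 + 85 + 75 + 55 + 50 + 25 = 410 cm.
Lower bound: ⌈410/135⌉ = 4 stock rods.
A packing using 4 stock rods:
  stock rod 1: 120 = 120
  stock rod 2: 85 + 50 = 135
  stock rod 3: 75 + 55 = 130
  stock rod 4: 25 = 25
This matches the lower bound, so 4 is optimal.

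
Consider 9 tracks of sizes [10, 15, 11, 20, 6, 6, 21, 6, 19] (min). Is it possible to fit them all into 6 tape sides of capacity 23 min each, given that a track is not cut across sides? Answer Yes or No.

Yes

A valid assignment using 6 tape sides:
  side 1: 21 = 21
  side 2: 20 = 20
  side 3: 19 = 19
  side 4: 15 + 6 = 21
  side 5: 11 + 10 = 21
  side 6: 6 + 6 = 12
Every load is within 23 min, so 6 tape sides suffice.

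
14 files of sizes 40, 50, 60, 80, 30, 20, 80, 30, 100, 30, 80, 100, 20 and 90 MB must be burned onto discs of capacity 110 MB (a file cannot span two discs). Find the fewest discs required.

8

Total = 100 + 100 + 90 + 80 + 80 + 80 + 60 + 50 + 40 + 30 + 30 + 30 + 20 + 20 = 810 MB.
Lower bound: ⌈810/110⌉ = 8 discs.
A packing using 8 discs:
  disc 1: 100 = 100
  disc 2: 100 = 100
  disc 3: 90 + 20 = 110
  disc 4: 80 + 30 = 110
  disc 5: 80 + 30 = 110
  disc 6: 80 + 30 = 110
  disc 7: 60 + 50 = 110
  disc 8: 40 + 20 = 60
This matches the lower bound, so 8 is optimal.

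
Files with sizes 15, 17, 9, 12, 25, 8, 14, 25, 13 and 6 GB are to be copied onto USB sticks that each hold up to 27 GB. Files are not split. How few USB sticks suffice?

Total = 25 + 25 + 17 + 15 + 14 + 13 + 12 + 9 + 8 + 6 = 144 GB.
Lower bound: ⌈144/27⌉ = 6 USB sticks.
A packing using 6 USB sticks:
  USB stick 1: 25 = 25
  USB stick 2: 25 = 25
  USB stick 3: 17 + 9 = 26
  USB stick 4: 15 + 12 = 27
  USB stick 5: 14 + 13 = 27
  USB stick 6: 8 + 6 = 14
This matches the lower bound, so 6 is optimal.

6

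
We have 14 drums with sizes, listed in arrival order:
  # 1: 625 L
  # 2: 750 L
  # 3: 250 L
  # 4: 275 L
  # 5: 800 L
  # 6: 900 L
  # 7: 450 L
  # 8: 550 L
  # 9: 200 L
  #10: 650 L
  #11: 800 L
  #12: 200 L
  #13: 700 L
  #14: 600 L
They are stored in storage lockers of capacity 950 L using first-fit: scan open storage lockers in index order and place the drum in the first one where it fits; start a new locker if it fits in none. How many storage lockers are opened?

10

  625 → locker 1 (new)  [load 625/950]
  750 → locker 2 (new)  [load 750/950]
  250 → locker 1  [load 875/950]
  275 → locker 3 (new)  [load 275/950]
  800 → locker 4 (new)  [load 800/950]
  900 → locker 5 (new)  [load 900/950]
  450 → locker 3  [load 725/950]
  550 → locker 6 (new)  [load 550/950]
  200 → locker 2  [load 950/950]
  650 → locker 7 (new)  [load 650/950]
  800 → locker 8 (new)  [load 800/950]
  200 → locker 3  [load 925/950]
  700 → locker 9 (new)  [load 700/950]
  600 → locker 10 (new)  [load 600/950]
10 storage lockers opened.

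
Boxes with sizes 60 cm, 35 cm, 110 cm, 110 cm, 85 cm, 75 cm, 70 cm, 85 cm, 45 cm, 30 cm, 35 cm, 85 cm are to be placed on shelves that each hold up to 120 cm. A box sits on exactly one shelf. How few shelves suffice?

8

Total = 110 + 110 + 85 + 85 + 85 + 75 + 70 + 60 + 45 + 35 + 35 + 30 = 825 cm.
Lower bound: ⌈825/120⌉ = 7 shelves.
A packing using 8 shelves:
  shelf 1: 110 = 110
  shelf 2: 110 = 110
  shelf 3: 85 + 35 = 120
  shelf 4: 85 + 35 = 120
  shelf 5: 85 + 30 = 115
  shelf 6: 75 + 45 = 120
  shelf 7: 70 = 70
  shelf 8: 60 = 60
No arrangement into 7 shelves stays within capacity, so 8 is optimal.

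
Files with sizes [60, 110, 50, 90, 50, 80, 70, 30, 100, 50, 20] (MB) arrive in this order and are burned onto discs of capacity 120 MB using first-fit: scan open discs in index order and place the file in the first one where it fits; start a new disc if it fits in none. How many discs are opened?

7

  60 → disc 1 (new)  [load 60/120]
  110 → disc 2 (new)  [load 110/120]
  50 → disc 1  [load 110/120]
  90 → disc 3 (new)  [load 90/120]
  50 → disc 4 (new)  [load 50/120]
  80 → disc 5 (new)  [load 80/120]
  70 → disc 4  [load 120/120]
  30 → disc 3  [load 120/120]
  100 → disc 6 (new)  [load 100/120]
  50 → disc 7 (new)  [load 50/120]
  20 → disc 5  [load 100/120]
7 discs opened.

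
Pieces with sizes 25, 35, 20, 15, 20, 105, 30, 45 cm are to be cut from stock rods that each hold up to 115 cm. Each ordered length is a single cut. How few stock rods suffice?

3

Total = 105 + 45 + 35 + 30 + 25 + 20 + 20 + 15 = 295 cm.
Lower bound: ⌈295/115⌉ = 3 stock rods.
A packing using 3 stock rods:
  stock rod 1: 105 = 105
  stock rod 2: 45 + 35 + 30 = 110
  stock rod 3: 25 + 20 + 20 + 15 = 80
This matches the lower bound, so 3 is optimal.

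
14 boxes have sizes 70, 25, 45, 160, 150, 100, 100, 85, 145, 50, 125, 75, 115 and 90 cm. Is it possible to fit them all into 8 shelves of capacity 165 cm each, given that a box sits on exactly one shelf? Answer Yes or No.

No

Total = 1335 cm; ⌈1335/165⌉ = 9.
At least 9 shelves are required, but only 8 are allowed.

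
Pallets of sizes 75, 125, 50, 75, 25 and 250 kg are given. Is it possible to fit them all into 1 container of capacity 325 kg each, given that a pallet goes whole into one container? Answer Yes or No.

No

Total = 600 kg; ⌈600/325⌉ = 2.
At least 2 containers are required, but only 1 is allowed.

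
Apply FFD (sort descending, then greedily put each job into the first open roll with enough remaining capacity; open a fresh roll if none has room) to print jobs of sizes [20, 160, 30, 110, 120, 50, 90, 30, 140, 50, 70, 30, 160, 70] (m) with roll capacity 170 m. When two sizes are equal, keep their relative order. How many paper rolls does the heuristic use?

Sorted descending: 160, 160, 140, 120, 110, 90, 70, 70, 50, 50, 30, 30, 30, 20.
  160 → roll 1 (new)  [load 160/170]
  160 → roll 2 (new)  [load 160/170]
  140 → roll 3 (new)  [load 140/170]
  120 → roll 4 (new)  [load 120/170]
  110 → roll 5 (new)  [load 110/170]
  90 → roll 6 (new)  [load 90/170]
  70 → roll 6  [load 160/170]
  70 → roll 7 (new)  [load 70/170]
  50 → roll 4  [load 170/170]
  50 → roll 5  [load 160/170]
  30 → roll 3  [load 170/170]
  30 → roll 7  [load 100/170]
  30 → roll 7  [load 130/170]
  20 → roll 7  [load 150/170]
7 paper rolls opened.

7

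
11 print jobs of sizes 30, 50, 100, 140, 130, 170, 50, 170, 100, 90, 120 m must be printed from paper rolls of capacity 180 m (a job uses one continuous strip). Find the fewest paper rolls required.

Total = 170 + 170 + 140 + 130 + 120 + 100 + 100 + 90 + 50 + 50 + 30 = 1150 m.
Lower bound: ⌈1150/180⌉ = 7 paper rolls.
A packing using 8 paper rolls:
  roll 1: 170 = 170
  roll 2: 170 = 170
  roll 3: 140 + 30 = 170
  roll 4: 130 + 50 = 180
  roll 5: 120 + 50 = 170
  roll 6: 100 = 100
  roll 7: 100 = 100
  roll 8: 90 = 90
No arrangement into 7 paper rolls stays within capacity, so 8 is optimal.

8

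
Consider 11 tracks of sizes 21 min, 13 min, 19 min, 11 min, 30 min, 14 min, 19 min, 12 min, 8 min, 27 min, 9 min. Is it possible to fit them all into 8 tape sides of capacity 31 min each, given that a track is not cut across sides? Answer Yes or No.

Yes

A valid assignment using 7 tape sides:
  side 1: 30 = 30
  side 2: 27 = 27
  side 3: 21 + 9 = 30
  side 4: 19 + 12 = 31
  side 5: 19 + 11 = 30
  side 6: 14 + 13 = 27
  side 7: 8 = 8
That uses only 7 ≤ 8, so 8 tape sides are enough.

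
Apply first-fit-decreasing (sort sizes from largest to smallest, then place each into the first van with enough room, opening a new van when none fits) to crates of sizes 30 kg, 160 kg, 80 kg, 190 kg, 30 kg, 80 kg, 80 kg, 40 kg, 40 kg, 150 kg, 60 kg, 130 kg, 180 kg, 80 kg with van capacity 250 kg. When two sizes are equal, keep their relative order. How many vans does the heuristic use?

Sorted descending: 190, 180, 160, 150, 130, 80, 80, 80, 80, 60, 40, 40, 30, 30.
  190 → van 1 (new)  [load 190/250]
  180 → van 2 (new)  [load 180/250]
  160 → van 3 (new)  [load 160/250]
  150 → van 4 (new)  [load 150/250]
  130 → van 5 (new)  [load 130/250]
  80 → van 3  [load 240/250]
  80 → van 4  [load 230/250]
  80 → van 5  [load 210/250]
  80 → van 6 (new)  [load 80/250]
  60 → van 1  [load 250/250]
  40 → van 2  [load 220/250]
  40 → van 5  [load 250/250]
  30 → van 2  [load 250/250]
  30 → van 6  [load 110/250]
6 vans opened.

6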